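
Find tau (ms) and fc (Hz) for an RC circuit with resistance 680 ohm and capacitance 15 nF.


Time constant: tau = R * C.
tau = 680 * 1.50e-08 = 1.02e-05 s
tau = 0.0102 ms
Cutoff frequency: fc = 1 / (2*pi*R*C).
fc = 1 / (2*pi*1.02e-05) = 15603.43 Hz

tau = 0.0102 ms, fc = 15603.43 Hz


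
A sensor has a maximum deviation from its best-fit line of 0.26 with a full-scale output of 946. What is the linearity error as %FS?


Linearity error = (max deviation / full scale) * 100%.
Linearity = (0.26 / 946) * 100
Linearity = 0.027 %FS

0.027 %FS


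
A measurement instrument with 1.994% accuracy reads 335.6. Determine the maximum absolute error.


Absolute error = (accuracy% / 100) * reading.
Error = (1.994 / 100) * 335.6
Error = 0.01994 * 335.6
Error = 6.6919

6.6919


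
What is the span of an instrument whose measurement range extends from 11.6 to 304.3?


Span = upper range - lower range.
Span = 304.3 - (11.6)
Span = 292.7

292.7


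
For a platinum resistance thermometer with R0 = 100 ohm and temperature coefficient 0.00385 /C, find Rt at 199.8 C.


The RTD equation: Rt = R0 * (1 + alpha * T).
Rt = 100 * (1 + 0.00385 * 199.8)
Rt = 100 * (1 + 0.76923)
Rt = 100 * 1.76923
Rt = 176.923 ohm

176.923 ohm


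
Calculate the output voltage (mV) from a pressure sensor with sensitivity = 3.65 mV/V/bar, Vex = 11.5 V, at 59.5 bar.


Output = sensitivity * Vex * P.
Vout = 3.65 * 11.5 * 59.5
Vout = 41.975 * 59.5
Vout = 2497.51 mV

2497.51 mV


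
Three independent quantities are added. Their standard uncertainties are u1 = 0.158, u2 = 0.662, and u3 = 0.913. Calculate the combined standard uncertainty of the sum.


For a sum of independent quantities, uc = sqrt(u1^2 + u2^2 + u3^2).
uc = sqrt(0.158^2 + 0.662^2 + 0.913^2)
uc = sqrt(0.024964 + 0.438244 + 0.833569)
uc = 1.1388

1.1388


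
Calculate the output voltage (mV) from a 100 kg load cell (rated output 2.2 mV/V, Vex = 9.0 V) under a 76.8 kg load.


Vout = rated_output * Vex * (load / capacity).
Vout = 2.2 * 9.0 * (76.8 / 100)
Vout = 2.2 * 9.0 * 0.768
Vout = 15.206 mV

15.206 mV


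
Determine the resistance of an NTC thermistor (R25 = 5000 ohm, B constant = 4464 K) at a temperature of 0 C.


NTC thermistor equation: Rt = R25 * exp(B * (1/T - 1/T25)).
T in Kelvin: 273.15 K, T25 = 298.15 K
1/T - 1/T25 = 1/273.15 - 1/298.15 = 0.00030698
B * (1/T - 1/T25) = 4464 * 0.00030698 = 1.3703
Rt = 5000 * exp(1.3703) = 19683.4 ohm

19683.4 ohm


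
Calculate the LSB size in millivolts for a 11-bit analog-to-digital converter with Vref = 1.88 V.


The resolution (LSB) of an ADC is Vref / 2^n.
LSB = 1.88 / 2^11
LSB = 1.88 / 2048
LSB = 0.00091797 V = 0.91796875 mV

0.91796875 mV


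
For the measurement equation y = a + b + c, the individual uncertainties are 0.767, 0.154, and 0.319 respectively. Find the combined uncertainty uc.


For a sum of independent quantities, uc = sqrt(u1^2 + u2^2 + u3^2).
uc = sqrt(0.767^2 + 0.154^2 + 0.319^2)
uc = sqrt(0.588289 + 0.023716 + 0.101761)
uc = 0.8448

0.8448


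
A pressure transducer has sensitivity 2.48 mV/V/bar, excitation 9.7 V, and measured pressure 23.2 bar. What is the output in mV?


Output = sensitivity * Vex * P.
Vout = 2.48 * 9.7 * 23.2
Vout = 24.056 * 23.2
Vout = 558.1 mV

558.1 mV


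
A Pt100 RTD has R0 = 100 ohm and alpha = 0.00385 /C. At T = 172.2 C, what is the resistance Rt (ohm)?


The RTD equation: Rt = R0 * (1 + alpha * T).
Rt = 100 * (1 + 0.00385 * 172.2)
Rt = 100 * (1 + 0.66297)
Rt = 100 * 1.66297
Rt = 166.297 ohm

166.297 ohm


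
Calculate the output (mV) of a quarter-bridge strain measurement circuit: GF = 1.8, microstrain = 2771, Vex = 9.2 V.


Quarter bridge output: Vout = (GF * epsilon * Vex) / 4.
Vout = (1.8 * 2771e-6 * 9.2) / 4
Vout = 0.04588776 / 4 V
Vout = 0.01147194 V = 11.4719 mV

11.4719 mV


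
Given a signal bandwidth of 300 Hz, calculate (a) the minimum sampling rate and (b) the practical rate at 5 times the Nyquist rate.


By Nyquist theorem, fs_min = 2 * fmax.
fs_min = 2 * 300 = 600 Hz
Practical rate = 5 * fs_min = 5 * 600 = 3000 Hz

fs_min = 600 Hz, fs_practical = 3000 Hz


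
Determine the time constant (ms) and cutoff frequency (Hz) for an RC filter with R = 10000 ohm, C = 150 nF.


Time constant: tau = R * C.
tau = 10000 * 1.50e-07 = 0.0015 s
tau = 1.5 ms
Cutoff frequency: fc = 1 / (2*pi*R*C).
fc = 1 / (2*pi*0.0015) = 106.1 Hz

tau = 1.5 ms, fc = 106.1 Hz


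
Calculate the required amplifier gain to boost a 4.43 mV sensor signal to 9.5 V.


Gain = Vout / Vin (converting to same units).
G = 9.5 V / 4.43 mV
G = 9500.0 mV / 4.43 mV
G = 2144.47

2144.47


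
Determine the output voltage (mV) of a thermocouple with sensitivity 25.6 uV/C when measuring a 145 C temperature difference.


The thermocouple output V = sensitivity * dT.
V = 25.6 uV/C * 145 C
V = 3712.0 uV
V = 3.712 mV

3.712 mV


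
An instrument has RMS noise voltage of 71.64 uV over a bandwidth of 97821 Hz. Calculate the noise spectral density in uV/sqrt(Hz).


Noise spectral density = Vrms / sqrt(BW).
NSD = 71.64 / sqrt(97821)
NSD = 71.64 / 312.7635
NSD = 0.2291 uV/sqrt(Hz)

0.2291 uV/sqrt(Hz)


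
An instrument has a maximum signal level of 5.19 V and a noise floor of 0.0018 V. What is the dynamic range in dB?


Dynamic range = 20 * log10(Vmax / Vnoise).
DR = 20 * log10(5.19 / 0.0018)
DR = 20 * log10(2883.33)
DR = 69.2 dB

69.2 dB


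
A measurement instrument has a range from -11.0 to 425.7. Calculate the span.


Span = upper range - lower range.
Span = 425.7 - (-11.0)
Span = 436.7

436.7


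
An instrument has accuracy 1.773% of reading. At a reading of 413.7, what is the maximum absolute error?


Absolute error = (accuracy% / 100) * reading.
Error = (1.773 / 100) * 413.7
Error = 0.01773 * 413.7
Error = 7.3349

7.3349


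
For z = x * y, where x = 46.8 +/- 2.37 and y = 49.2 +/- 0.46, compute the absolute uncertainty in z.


For a product z = x*y, the relative uncertainty is:
uz/z = sqrt((ux/x)^2 + (uy/y)^2)
Relative uncertainties: ux/x = 2.37/46.8 = 0.050641
uy/y = 0.46/49.2 = 0.00935
z = 46.8 * 49.2 = 2302.6
uz = 2302.6 * sqrt(0.050641^2 + 0.00935^2) = 118.575

118.575


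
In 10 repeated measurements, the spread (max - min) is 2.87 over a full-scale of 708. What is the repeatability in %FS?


Repeatability = (spread / full scale) * 100%.
R = (2.87 / 708) * 100
R = 0.405 %FS

0.405 %FS


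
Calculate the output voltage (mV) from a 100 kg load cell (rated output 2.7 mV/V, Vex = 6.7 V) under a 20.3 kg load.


Vout = rated_output * Vex * (load / capacity).
Vout = 2.7 * 6.7 * (20.3 / 100)
Vout = 2.7 * 6.7 * 0.203
Vout = 3.672 mV

3.672 mV


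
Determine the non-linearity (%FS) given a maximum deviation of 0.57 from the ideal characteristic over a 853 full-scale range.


Linearity error = (max deviation / full scale) * 100%.
Linearity = (0.57 / 853) * 100
Linearity = 0.067 %FS

0.067 %FS


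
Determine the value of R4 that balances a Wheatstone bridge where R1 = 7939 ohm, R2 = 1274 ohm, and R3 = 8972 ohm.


At balance: R1*R4 = R2*R3, so R4 = R2*R3/R1.
R4 = 1274 * 8972 / 7939
R4 = 11430328 / 7939
R4 = 1439.77 ohm

1439.77 ohm


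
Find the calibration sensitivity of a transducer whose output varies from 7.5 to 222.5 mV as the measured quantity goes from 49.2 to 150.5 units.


Sensitivity = (y2 - y1) / (x2 - x1).
S = (222.5 - 7.5) / (150.5 - 49.2)
S = 215.0 / 101.3
S = 2.1224 mV/unit

2.1224 mV/unit


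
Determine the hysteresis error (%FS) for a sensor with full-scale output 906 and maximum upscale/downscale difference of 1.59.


Hysteresis = (max difference / full scale) * 100%.
H = (1.59 / 906) * 100
H = 0.175 %FS

0.175 %FS


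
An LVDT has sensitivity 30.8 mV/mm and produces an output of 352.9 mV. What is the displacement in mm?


Displacement = Vout / sensitivity.
d = 352.9 / 30.8
d = 11.458 mm

11.458 mm


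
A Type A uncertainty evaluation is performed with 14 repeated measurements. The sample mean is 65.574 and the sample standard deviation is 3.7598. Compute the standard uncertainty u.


The standard uncertainty for Type A evaluation is u = s / sqrt(n).
u = 3.7598 / sqrt(14)
u = 3.7598 / 3.7417
u = 1.0048

1.0048


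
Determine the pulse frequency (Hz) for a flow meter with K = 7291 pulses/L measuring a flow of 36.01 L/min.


Frequency = K * Q / 60 (converting L/min to L/s).
f = 7291 * 36.01 / 60
f = 262548.91 / 60
f = 4375.82 Hz

4375.82 Hz


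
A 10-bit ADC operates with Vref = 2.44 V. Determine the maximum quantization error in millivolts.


The maximum quantization error is +/- LSB/2.
LSB = Vref / 2^n = 2.44 / 1024 = 0.00238281 V
Max error = LSB / 2 = 0.00238281 / 2 = 0.00119141 V
Max error = 1.1914 mV

1.1914 mV


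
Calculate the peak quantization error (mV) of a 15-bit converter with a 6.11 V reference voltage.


The maximum quantization error is +/- LSB/2.
LSB = Vref / 2^n = 6.11 / 32768 = 0.00018646 V
Max error = LSB / 2 = 0.00018646 / 2 = 9.323e-05 V
Max error = 0.0932 mV

0.0932 mV


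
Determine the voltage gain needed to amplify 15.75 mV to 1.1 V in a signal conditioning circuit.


Gain = Vout / Vin (converting to same units).
G = 1.1 V / 15.75 mV
G = 1100.0 mV / 15.75 mV
G = 69.84

69.84


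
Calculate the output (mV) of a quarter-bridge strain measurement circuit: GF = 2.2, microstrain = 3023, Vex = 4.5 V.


Quarter bridge output: Vout = (GF * epsilon * Vex) / 4.
Vout = (2.2 * 3023e-6 * 4.5) / 4
Vout = 0.0299277 / 4 V
Vout = 0.00748193 V = 7.4819 mV

7.4819 mV


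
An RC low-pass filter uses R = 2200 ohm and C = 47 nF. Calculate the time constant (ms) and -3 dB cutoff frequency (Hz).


Time constant: tau = R * C.
tau = 2200 * 4.70e-08 = 0.0001034 s
tau = 0.1034 ms
Cutoff frequency: fc = 1 / (2*pi*R*C).
fc = 1 / (2*pi*0.0001034) = 1539.22 Hz

tau = 0.1034 ms, fc = 1539.22 Hz


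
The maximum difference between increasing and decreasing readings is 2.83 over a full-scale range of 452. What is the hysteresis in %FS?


Hysteresis = (max difference / full scale) * 100%.
H = (2.83 / 452) * 100
H = 0.626 %FS

0.626 %FS


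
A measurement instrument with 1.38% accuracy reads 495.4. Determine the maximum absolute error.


Absolute error = (accuracy% / 100) * reading.
Error = (1.38 / 100) * 495.4
Error = 0.0138 * 495.4
Error = 6.8365

6.8365


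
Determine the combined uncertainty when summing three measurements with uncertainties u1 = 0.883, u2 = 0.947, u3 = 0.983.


For a sum of independent quantities, uc = sqrt(u1^2 + u2^2 + u3^2).
uc = sqrt(0.883^2 + 0.947^2 + 0.983^2)
uc = sqrt(0.779689 + 0.896809 + 0.966289)
uc = 1.6257

1.6257


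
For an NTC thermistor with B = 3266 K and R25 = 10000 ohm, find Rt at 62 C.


NTC thermistor equation: Rt = R25 * exp(B * (1/T - 1/T25)).
T in Kelvin: 335.15 K, T25 = 298.15 K
1/T - 1/T25 = 1/335.15 - 1/298.15 = -0.00037028
B * (1/T - 1/T25) = 3266 * -0.00037028 = -1.2093
Rt = 10000 * exp(-1.2093) = 2984.0 ohm

2984.0 ohm


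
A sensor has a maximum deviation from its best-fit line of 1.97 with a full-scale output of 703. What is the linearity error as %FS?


Linearity error = (max deviation / full scale) * 100%.
Linearity = (1.97 / 703) * 100
Linearity = 0.28 %FS

0.28 %FS


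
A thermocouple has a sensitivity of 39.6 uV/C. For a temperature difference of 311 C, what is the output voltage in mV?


The thermocouple output V = sensitivity * dT.
V = 39.6 uV/C * 311 C
V = 12315.6 uV
V = 12.316 mV

12.316 mV


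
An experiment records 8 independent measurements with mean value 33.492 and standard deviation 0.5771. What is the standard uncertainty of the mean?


The standard uncertainty for Type A evaluation is u = s / sqrt(n).
u = 0.5771 / sqrt(8)
u = 0.5771 / 2.8284
u = 0.204

0.204


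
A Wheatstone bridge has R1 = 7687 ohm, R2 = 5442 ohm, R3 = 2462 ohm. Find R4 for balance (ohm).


At balance: R1*R4 = R2*R3, so R4 = R2*R3/R1.
R4 = 5442 * 2462 / 7687
R4 = 13398204 / 7687
R4 = 1742.97 ohm

1742.97 ohm


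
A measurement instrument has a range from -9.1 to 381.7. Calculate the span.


Span = upper range - lower range.
Span = 381.7 - (-9.1)
Span = 390.8

390.8


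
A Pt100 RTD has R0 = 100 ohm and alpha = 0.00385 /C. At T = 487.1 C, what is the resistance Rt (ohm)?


The RTD equation: Rt = R0 * (1 + alpha * T).
Rt = 100 * (1 + 0.00385 * 487.1)
Rt = 100 * (1 + 1.875335)
Rt = 100 * 2.875335
Rt = 287.534 ohm

287.534 ohm


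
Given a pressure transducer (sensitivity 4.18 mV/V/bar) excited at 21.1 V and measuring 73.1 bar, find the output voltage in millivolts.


Output = sensitivity * Vex * P.
Vout = 4.18 * 21.1 * 73.1
Vout = 88.198 * 73.1
Vout = 6447.27 mV

6447.27 mV


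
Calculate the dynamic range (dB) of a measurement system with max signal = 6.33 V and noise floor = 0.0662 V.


Dynamic range = 20 * log10(Vmax / Vnoise).
DR = 20 * log10(6.33 / 0.0662)
DR = 20 * log10(95.62)
DR = 39.61 dB

39.61 dB


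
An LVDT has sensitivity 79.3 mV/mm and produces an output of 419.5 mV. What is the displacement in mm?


Displacement = Vout / sensitivity.
d = 419.5 / 79.3
d = 5.29 mm

5.29 mm


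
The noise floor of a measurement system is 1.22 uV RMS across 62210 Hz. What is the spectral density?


Noise spectral density = Vrms / sqrt(BW).
NSD = 1.22 / sqrt(62210)
NSD = 1.22 / 249.4193
NSD = 0.0049 uV/sqrt(Hz)

0.0049 uV/sqrt(Hz)


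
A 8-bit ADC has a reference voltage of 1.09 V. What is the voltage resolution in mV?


The resolution (LSB) of an ADC is Vref / 2^n.
LSB = 1.09 / 2^8
LSB = 1.09 / 256
LSB = 0.00425781 V = 4.2578125 mV

4.2578125 mV


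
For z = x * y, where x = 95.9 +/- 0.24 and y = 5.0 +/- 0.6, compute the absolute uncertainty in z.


For a product z = x*y, the relative uncertainty is:
uz/z = sqrt((ux/x)^2 + (uy/y)^2)
Relative uncertainties: ux/x = 0.24/95.9 = 0.002503
uy/y = 0.6/5.0 = 0.12
z = 95.9 * 5.0 = 479.5
uz = 479.5 * sqrt(0.002503^2 + 0.12^2) = 57.553

57.553


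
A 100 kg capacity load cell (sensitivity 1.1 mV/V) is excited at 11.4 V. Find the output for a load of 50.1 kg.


Vout = rated_output * Vex * (load / capacity).
Vout = 1.1 * 11.4 * (50.1 / 100)
Vout = 1.1 * 11.4 * 0.501
Vout = 6.283 mV

6.283 mV


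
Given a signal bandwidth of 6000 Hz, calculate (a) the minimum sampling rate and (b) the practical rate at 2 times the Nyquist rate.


By Nyquist theorem, fs_min = 2 * fmax.
fs_min = 2 * 6000 = 12000 Hz
Practical rate = 2 * fs_min = 2 * 12000 = 24000 Hz

fs_min = 12000 Hz, fs_practical = 24000 Hz


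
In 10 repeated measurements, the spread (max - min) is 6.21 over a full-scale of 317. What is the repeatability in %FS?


Repeatability = (spread / full scale) * 100%.
R = (6.21 / 317) * 100
R = 1.959 %FS

1.959 %FS


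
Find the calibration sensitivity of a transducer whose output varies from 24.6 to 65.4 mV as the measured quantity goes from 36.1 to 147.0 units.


Sensitivity = (y2 - y1) / (x2 - x1).
S = (65.4 - 24.6) / (147.0 - 36.1)
S = 40.8 / 110.9
S = 0.3679 mV/unit

0.3679 mV/unit


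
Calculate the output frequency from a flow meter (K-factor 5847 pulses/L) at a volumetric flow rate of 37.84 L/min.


Frequency = K * Q / 60 (converting L/min to L/s).
f = 5847 * 37.84 / 60
f = 221250.48 / 60
f = 3687.51 Hz

3687.51 Hz


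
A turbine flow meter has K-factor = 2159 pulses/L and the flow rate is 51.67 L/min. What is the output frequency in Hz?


Frequency = K * Q / 60 (converting L/min to L/s).
f = 2159 * 51.67 / 60
f = 111555.53 / 60
f = 1859.26 Hz

1859.26 Hz


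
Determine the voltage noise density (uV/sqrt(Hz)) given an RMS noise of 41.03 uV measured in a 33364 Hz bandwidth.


Noise spectral density = Vrms / sqrt(BW).
NSD = 41.03 / sqrt(33364)
NSD = 41.03 / 182.6582
NSD = 0.2246 uV/sqrt(Hz)

0.2246 uV/sqrt(Hz)


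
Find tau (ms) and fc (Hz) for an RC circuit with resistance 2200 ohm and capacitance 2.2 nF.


Time constant: tau = R * C.
tau = 2200 * 2.20e-09 = 4.84e-06 s
tau = 0.0048 ms
Cutoff frequency: fc = 1 / (2*pi*R*C).
fc = 1 / (2*pi*4.84e-06) = 32883.25 Hz

tau = 0.0048 ms, fc = 32883.25 Hz


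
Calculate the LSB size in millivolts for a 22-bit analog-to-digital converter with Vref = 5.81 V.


The resolution (LSB) of an ADC is Vref / 2^n.
LSB = 5.81 / 2^22
LSB = 5.81 / 4194304
LSB = 1.39e-06 V = 0.00138521 mV

0.00138521 mV


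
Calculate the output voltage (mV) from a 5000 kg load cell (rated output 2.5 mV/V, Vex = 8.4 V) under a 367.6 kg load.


Vout = rated_output * Vex * (load / capacity).
Vout = 2.5 * 8.4 * (367.6 / 5000)
Vout = 2.5 * 8.4 * 0.07352
Vout = 1.544 mV

1.544 mV


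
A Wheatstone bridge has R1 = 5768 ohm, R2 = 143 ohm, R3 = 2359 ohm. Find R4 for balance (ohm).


At balance: R1*R4 = R2*R3, so R4 = R2*R3/R1.
R4 = 143 * 2359 / 5768
R4 = 337337 / 5768
R4 = 58.48 ohm

58.48 ohm


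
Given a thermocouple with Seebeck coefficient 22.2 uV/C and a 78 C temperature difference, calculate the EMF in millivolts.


The thermocouple output V = sensitivity * dT.
V = 22.2 uV/C * 78 C
V = 1731.6 uV
V = 1.732 mV

1.732 mV


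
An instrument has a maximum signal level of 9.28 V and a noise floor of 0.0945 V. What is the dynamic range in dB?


Dynamic range = 20 * log10(Vmax / Vnoise).
DR = 20 * log10(9.28 / 0.0945)
DR = 20 * log10(98.2)
DR = 39.84 dB

39.84 dB


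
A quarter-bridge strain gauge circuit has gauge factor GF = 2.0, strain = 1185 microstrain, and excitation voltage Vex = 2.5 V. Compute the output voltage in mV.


Quarter bridge output: Vout = (GF * epsilon * Vex) / 4.
Vout = (2.0 * 1185e-6 * 2.5) / 4
Vout = 0.005925 / 4 V
Vout = 0.00148125 V = 1.4812 mV

1.4812 mV


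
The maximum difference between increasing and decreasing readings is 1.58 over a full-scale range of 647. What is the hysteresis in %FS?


Hysteresis = (max difference / full scale) * 100%.
H = (1.58 / 647) * 100
H = 0.244 %FS

0.244 %FS


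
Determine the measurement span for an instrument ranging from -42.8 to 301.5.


Span = upper range - lower range.
Span = 301.5 - (-42.8)
Span = 344.3

344.3


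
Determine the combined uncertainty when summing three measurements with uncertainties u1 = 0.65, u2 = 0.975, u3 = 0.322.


For a sum of independent quantities, uc = sqrt(u1^2 + u2^2 + u3^2).
uc = sqrt(0.65^2 + 0.975^2 + 0.322^2)
uc = sqrt(0.4225 + 0.950625 + 0.103684)
uc = 1.2152

1.2152


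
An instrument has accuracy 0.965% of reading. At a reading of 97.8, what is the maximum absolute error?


Absolute error = (accuracy% / 100) * reading.
Error = (0.965 / 100) * 97.8
Error = 0.00965 * 97.8
Error = 0.9438

0.9438


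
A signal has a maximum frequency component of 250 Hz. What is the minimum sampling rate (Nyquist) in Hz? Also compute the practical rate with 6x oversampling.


By Nyquist theorem, fs_min = 2 * fmax.
fs_min = 2 * 250 = 500 Hz
Practical rate = 6 * fs_min = 6 * 500 = 3000 Hz

fs_min = 500 Hz, fs_practical = 3000 Hz


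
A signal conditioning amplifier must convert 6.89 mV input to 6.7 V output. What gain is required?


Gain = Vout / Vin (converting to same units).
G = 6.7 V / 6.89 mV
G = 6700.0 mV / 6.89 mV
G = 972.42

972.42


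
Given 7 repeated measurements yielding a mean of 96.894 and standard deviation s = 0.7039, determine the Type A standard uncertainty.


The standard uncertainty for Type A evaluation is u = s / sqrt(n).
u = 0.7039 / sqrt(7)
u = 0.7039 / 2.6458
u = 0.266

0.266


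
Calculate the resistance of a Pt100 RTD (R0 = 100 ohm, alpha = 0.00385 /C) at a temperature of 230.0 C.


The RTD equation: Rt = R0 * (1 + alpha * T).
Rt = 100 * (1 + 0.00385 * 230.0)
Rt = 100 * (1 + 0.8855)
Rt = 100 * 1.8855
Rt = 188.55 ohm

188.55 ohm


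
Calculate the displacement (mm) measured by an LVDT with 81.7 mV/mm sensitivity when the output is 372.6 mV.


Displacement = Vout / sensitivity.
d = 372.6 / 81.7
d = 4.561 mm

4.561 mm


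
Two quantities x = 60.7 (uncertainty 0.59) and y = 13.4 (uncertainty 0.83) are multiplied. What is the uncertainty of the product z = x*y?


For a product z = x*y, the relative uncertainty is:
uz/z = sqrt((ux/x)^2 + (uy/y)^2)
Relative uncertainties: ux/x = 0.59/60.7 = 0.00972
uy/y = 0.83/13.4 = 0.06194
z = 60.7 * 13.4 = 813.4
uz = 813.4 * sqrt(0.00972^2 + 0.06194^2) = 50.998

50.998


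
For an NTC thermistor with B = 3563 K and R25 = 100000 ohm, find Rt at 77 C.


NTC thermistor equation: Rt = R25 * exp(B * (1/T - 1/T25)).
T in Kelvin: 350.15 K, T25 = 298.15 K
1/T - 1/T25 = 1/350.15 - 1/298.15 = -0.0004981
B * (1/T - 1/T25) = 3563 * -0.0004981 = -1.7747
Rt = 100000 * exp(-1.7747) = 16953.1 ohm

16953.1 ohm


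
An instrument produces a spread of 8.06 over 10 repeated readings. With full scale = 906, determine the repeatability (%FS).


Repeatability = (spread / full scale) * 100%.
R = (8.06 / 906) * 100
R = 0.89 %FS

0.89 %FS


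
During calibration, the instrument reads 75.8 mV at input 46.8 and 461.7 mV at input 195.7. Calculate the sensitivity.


Sensitivity = (y2 - y1) / (x2 - x1).
S = (461.7 - 75.8) / (195.7 - 46.8)
S = 385.9 / 148.9
S = 2.5917 mV/unit

2.5917 mV/unit


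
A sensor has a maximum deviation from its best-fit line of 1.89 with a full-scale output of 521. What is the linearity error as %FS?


Linearity error = (max deviation / full scale) * 100%.
Linearity = (1.89 / 521) * 100
Linearity = 0.363 %FS

0.363 %FS


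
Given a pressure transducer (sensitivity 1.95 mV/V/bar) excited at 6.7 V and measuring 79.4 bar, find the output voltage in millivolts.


Output = sensitivity * Vex * P.
Vout = 1.95 * 6.7 * 79.4
Vout = 13.065 * 79.4
Vout = 1037.36 mV

1037.36 mV


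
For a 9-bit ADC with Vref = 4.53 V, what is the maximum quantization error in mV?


The maximum quantization error is +/- LSB/2.
LSB = Vref / 2^n = 4.53 / 512 = 0.00884766 V
Max error = LSB / 2 = 0.00884766 / 2 = 0.00442383 V
Max error = 4.4238 mV

4.4238 mV


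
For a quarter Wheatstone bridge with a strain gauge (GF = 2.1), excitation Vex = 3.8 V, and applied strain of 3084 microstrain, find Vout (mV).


Quarter bridge output: Vout = (GF * epsilon * Vex) / 4.
Vout = (2.1 * 3084e-6 * 3.8) / 4
Vout = 0.02461032 / 4 V
Vout = 0.00615258 V = 6.1526 mV

6.1526 mV


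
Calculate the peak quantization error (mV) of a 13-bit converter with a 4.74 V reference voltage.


The maximum quantization error is +/- LSB/2.
LSB = Vref / 2^n = 4.74 / 8192 = 0.00057861 V
Max error = LSB / 2 = 0.00057861 / 2 = 0.00028931 V
Max error = 0.2893 mV

0.2893 mV


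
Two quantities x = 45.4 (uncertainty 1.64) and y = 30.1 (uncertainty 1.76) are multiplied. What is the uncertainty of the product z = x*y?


For a product z = x*y, the relative uncertainty is:
uz/z = sqrt((ux/x)^2 + (uy/y)^2)
Relative uncertainties: ux/x = 1.64/45.4 = 0.036123
uy/y = 1.76/30.1 = 0.058472
z = 45.4 * 30.1 = 1366.5
uz = 1366.5 * sqrt(0.036123^2 + 0.058472^2) = 93.923

93.923


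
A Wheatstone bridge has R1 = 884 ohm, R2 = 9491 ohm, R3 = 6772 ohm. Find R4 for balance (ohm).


At balance: R1*R4 = R2*R3, so R4 = R2*R3/R1.
R4 = 9491 * 6772 / 884
R4 = 64273052 / 884
R4 = 72707.07 ohm

72707.07 ohm


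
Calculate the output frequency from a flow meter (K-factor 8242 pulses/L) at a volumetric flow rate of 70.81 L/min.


Frequency = K * Q / 60 (converting L/min to L/s).
f = 8242 * 70.81 / 60
f = 583616.02 / 60
f = 9726.93 Hz

9726.93 Hz


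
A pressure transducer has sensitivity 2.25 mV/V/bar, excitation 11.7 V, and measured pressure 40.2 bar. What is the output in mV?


Output = sensitivity * Vex * P.
Vout = 2.25 * 11.7 * 40.2
Vout = 26.325 * 40.2
Vout = 1058.27 mV

1058.27 mV


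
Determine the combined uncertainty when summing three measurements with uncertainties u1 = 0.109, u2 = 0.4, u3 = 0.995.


For a sum of independent quantities, uc = sqrt(u1^2 + u2^2 + u3^2).
uc = sqrt(0.109^2 + 0.4^2 + 0.995^2)
uc = sqrt(0.011881 + 0.16 + 0.990025)
uc = 1.0779

1.0779


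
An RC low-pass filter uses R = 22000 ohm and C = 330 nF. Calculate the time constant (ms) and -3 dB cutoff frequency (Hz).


Time constant: tau = R * C.
tau = 22000 * 3.30e-07 = 0.00726 s
tau = 7.26 ms
Cutoff frequency: fc = 1 / (2*pi*R*C).
fc = 1 / (2*pi*0.00726) = 21.92 Hz

tau = 7.26 ms, fc = 21.92 Hz


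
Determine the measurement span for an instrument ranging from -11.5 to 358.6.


Span = upper range - lower range.
Span = 358.6 - (-11.5)
Span = 370.1

370.1


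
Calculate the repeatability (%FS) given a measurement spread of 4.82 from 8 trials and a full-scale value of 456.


Repeatability = (spread / full scale) * 100%.
R = (4.82 / 456) * 100
R = 1.057 %FS

1.057 %FS


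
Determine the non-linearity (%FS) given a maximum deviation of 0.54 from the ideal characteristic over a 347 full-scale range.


Linearity error = (max deviation / full scale) * 100%.
Linearity = (0.54 / 347) * 100
Linearity = 0.156 %FS

0.156 %FS


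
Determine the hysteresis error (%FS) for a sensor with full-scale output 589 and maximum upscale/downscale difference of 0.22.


Hysteresis = (max difference / full scale) * 100%.
H = (0.22 / 589) * 100
H = 0.037 %FS

0.037 %FS


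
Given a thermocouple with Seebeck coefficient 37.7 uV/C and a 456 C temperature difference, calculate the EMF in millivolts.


The thermocouple output V = sensitivity * dT.
V = 37.7 uV/C * 456 C
V = 17191.2 uV
V = 17.191 mV

17.191 mV


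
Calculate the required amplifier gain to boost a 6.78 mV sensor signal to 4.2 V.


Gain = Vout / Vin (converting to same units).
G = 4.2 V / 6.78 mV
G = 4200.0 mV / 6.78 mV
G = 619.47

619.47


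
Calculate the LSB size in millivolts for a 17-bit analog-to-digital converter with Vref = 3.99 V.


The resolution (LSB) of an ADC is Vref / 2^n.
LSB = 3.99 / 2^17
LSB = 3.99 / 131072
LSB = 3.044e-05 V = 0.03044128 mV

0.03044128 mV


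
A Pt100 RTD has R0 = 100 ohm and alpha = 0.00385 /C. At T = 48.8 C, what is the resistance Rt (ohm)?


The RTD equation: Rt = R0 * (1 + alpha * T).
Rt = 100 * (1 + 0.00385 * 48.8)
Rt = 100 * (1 + 0.18788)
Rt = 100 * 1.18788
Rt = 118.788 ohm

118.788 ohm


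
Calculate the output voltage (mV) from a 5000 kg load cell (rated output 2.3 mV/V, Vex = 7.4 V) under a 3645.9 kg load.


Vout = rated_output * Vex * (load / capacity).
Vout = 2.3 * 7.4 * (3645.9 / 5000)
Vout = 2.3 * 7.4 * 0.72918
Vout = 12.411 mV

12.411 mV


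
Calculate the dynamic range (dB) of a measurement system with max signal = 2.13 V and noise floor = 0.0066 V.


Dynamic range = 20 * log10(Vmax / Vnoise).
DR = 20 * log10(2.13 / 0.0066)
DR = 20 * log10(322.73)
DR = 50.18 dB

50.18 dB


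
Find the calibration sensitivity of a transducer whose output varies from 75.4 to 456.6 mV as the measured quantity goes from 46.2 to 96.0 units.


Sensitivity = (y2 - y1) / (x2 - x1).
S = (456.6 - 75.4) / (96.0 - 46.2)
S = 381.2 / 49.8
S = 7.6546 mV/unit

7.6546 mV/unit


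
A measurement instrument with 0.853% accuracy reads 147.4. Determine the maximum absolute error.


Absolute error = (accuracy% / 100) * reading.
Error = (0.853 / 100) * 147.4
Error = 0.00853 * 147.4
Error = 1.2573

1.2573


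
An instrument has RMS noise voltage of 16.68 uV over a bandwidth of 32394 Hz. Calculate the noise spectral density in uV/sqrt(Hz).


Noise spectral density = Vrms / sqrt(BW).
NSD = 16.68 / sqrt(32394)
NSD = 16.68 / 179.9833
NSD = 0.0927 uV/sqrt(Hz)

0.0927 uV/sqrt(Hz)


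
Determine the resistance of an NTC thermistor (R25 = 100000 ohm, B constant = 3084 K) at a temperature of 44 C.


NTC thermistor equation: Rt = R25 * exp(B * (1/T - 1/T25)).
T in Kelvin: 317.15 K, T25 = 298.15 K
1/T - 1/T25 = 1/317.15 - 1/298.15 = -0.00020093
B * (1/T - 1/T25) = 3084 * -0.00020093 = -0.6197
Rt = 100000 * exp(-0.6197) = 53811.6 ohm

53811.6 ohm


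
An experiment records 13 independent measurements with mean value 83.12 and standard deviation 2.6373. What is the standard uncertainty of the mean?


The standard uncertainty for Type A evaluation is u = s / sqrt(n).
u = 2.6373 / sqrt(13)
u = 2.6373 / 3.6056
u = 0.7315

0.7315


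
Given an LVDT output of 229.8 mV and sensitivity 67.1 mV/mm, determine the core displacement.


Displacement = Vout / sensitivity.
d = 229.8 / 67.1
d = 3.425 mm

3.425 mm


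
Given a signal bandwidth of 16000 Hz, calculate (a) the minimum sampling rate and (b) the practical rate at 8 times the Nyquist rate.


By Nyquist theorem, fs_min = 2 * fmax.
fs_min = 2 * 16000 = 32000 Hz
Practical rate = 8 * fs_min = 8 * 32000 = 256000 Hz

fs_min = 32000 Hz, fs_practical = 256000 Hz


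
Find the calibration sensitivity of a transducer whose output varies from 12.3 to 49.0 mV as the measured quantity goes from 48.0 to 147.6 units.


Sensitivity = (y2 - y1) / (x2 - x1).
S = (49.0 - 12.3) / (147.6 - 48.0)
S = 36.7 / 99.6
S = 0.3685 mV/unit

0.3685 mV/unit


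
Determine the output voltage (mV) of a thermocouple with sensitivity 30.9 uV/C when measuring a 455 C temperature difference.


The thermocouple output V = sensitivity * dT.
V = 30.9 uV/C * 455 C
V = 14059.5 uV
V = 14.059 mV

14.059 mV


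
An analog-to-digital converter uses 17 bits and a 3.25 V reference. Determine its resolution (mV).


The resolution (LSB) of an ADC is Vref / 2^n.
LSB = 3.25 / 2^17
LSB = 3.25 / 131072
LSB = 2.48e-05 V = 0.02479553 mV

0.02479553 mV


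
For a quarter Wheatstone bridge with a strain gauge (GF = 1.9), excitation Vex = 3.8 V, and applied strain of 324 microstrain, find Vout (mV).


Quarter bridge output: Vout = (GF * epsilon * Vex) / 4.
Vout = (1.9 * 324e-6 * 3.8) / 4
Vout = 0.00233928 / 4 V
Vout = 0.00058482 V = 0.5848 mV

0.5848 mV


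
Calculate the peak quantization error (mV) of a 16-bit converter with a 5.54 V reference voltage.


The maximum quantization error is +/- LSB/2.
LSB = Vref / 2^n = 5.54 / 65536 = 8.453e-05 V
Max error = LSB / 2 = 8.453e-05 / 2 = 4.227e-05 V
Max error = 0.0423 mV

0.0423 mV


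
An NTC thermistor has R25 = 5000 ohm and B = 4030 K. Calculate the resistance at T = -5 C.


NTC thermistor equation: Rt = R25 * exp(B * (1/T - 1/T25)).
T in Kelvin: 268.15 K, T25 = 298.15 K
1/T - 1/T25 = 1/268.15 - 1/298.15 = 0.00037524
B * (1/T - 1/T25) = 4030 * 0.00037524 = 1.5122
Rt = 5000 * exp(1.5122) = 22683.9 ohm

22683.9 ohm


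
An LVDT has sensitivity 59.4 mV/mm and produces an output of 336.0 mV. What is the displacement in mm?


Displacement = Vout / sensitivity.
d = 336.0 / 59.4
d = 5.657 mm

5.657 mm


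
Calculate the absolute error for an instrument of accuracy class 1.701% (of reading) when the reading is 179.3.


Absolute error = (accuracy% / 100) * reading.
Error = (1.701 / 100) * 179.3
Error = 0.01701 * 179.3
Error = 3.0499

3.0499


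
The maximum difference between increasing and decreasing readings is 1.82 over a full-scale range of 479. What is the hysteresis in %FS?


Hysteresis = (max difference / full scale) * 100%.
H = (1.82 / 479) * 100
H = 0.38 %FS

0.38 %FS


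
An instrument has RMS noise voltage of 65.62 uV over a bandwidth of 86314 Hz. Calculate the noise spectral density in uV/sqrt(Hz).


Noise spectral density = Vrms / sqrt(BW).
NSD = 65.62 / sqrt(86314)
NSD = 65.62 / 293.7924
NSD = 0.2234 uV/sqrt(Hz)

0.2234 uV/sqrt(Hz)


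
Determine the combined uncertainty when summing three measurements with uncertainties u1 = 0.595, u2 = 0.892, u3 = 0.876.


For a sum of independent quantities, uc = sqrt(u1^2 + u2^2 + u3^2).
uc = sqrt(0.595^2 + 0.892^2 + 0.876^2)
uc = sqrt(0.354025 + 0.795664 + 0.767376)
uc = 1.3846

1.3846


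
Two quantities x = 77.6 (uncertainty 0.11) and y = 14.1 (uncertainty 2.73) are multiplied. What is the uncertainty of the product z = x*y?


For a product z = x*y, the relative uncertainty is:
uz/z = sqrt((ux/x)^2 + (uy/y)^2)
Relative uncertainties: ux/x = 0.11/77.6 = 0.001418
uy/y = 2.73/14.1 = 0.193617
z = 77.6 * 14.1 = 1094.2
uz = 1094.2 * sqrt(0.001418^2 + 0.193617^2) = 211.854

211.854


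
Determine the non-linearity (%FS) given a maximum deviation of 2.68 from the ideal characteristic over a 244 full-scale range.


Linearity error = (max deviation / full scale) * 100%.
Linearity = (2.68 / 244) * 100
Linearity = 1.098 %FS

1.098 %FS


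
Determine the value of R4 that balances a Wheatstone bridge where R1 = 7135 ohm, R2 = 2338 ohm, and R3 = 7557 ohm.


At balance: R1*R4 = R2*R3, so R4 = R2*R3/R1.
R4 = 2338 * 7557 / 7135
R4 = 17668266 / 7135
R4 = 2476.28 ohm

2476.28 ohm


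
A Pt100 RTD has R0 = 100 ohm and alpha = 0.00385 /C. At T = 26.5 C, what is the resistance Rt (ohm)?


The RTD equation: Rt = R0 * (1 + alpha * T).
Rt = 100 * (1 + 0.00385 * 26.5)
Rt = 100 * (1 + 0.102025)
Rt = 100 * 1.102025
Rt = 110.203 ohm

110.203 ohm


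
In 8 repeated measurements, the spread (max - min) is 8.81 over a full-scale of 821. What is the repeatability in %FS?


Repeatability = (spread / full scale) * 100%.
R = (8.81 / 821) * 100
R = 1.073 %FS

1.073 %FS


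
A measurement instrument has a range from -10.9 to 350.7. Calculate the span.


Span = upper range - lower range.
Span = 350.7 - (-10.9)
Span = 361.6

361.6


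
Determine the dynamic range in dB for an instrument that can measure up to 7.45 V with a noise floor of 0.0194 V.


Dynamic range = 20 * log10(Vmax / Vnoise).
DR = 20 * log10(7.45 / 0.0194)
DR = 20 * log10(384.02)
DR = 51.69 dB

51.69 dB


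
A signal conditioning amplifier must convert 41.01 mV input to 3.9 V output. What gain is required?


Gain = Vout / Vin (converting to same units).
G = 3.9 V / 41.01 mV
G = 3900.0 mV / 41.01 mV
G = 95.1

95.1


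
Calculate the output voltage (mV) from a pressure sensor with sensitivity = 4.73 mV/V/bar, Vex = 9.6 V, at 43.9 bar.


Output = sensitivity * Vex * P.
Vout = 4.73 * 9.6 * 43.9
Vout = 45.408 * 43.9
Vout = 1993.41 mV

1993.41 mV


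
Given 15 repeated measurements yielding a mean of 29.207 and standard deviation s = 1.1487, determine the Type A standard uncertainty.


The standard uncertainty for Type A evaluation is u = s / sqrt(n).
u = 1.1487 / sqrt(15)
u = 1.1487 / 3.873
u = 0.2966

0.2966


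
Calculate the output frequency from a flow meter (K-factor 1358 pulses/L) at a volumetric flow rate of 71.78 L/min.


Frequency = K * Q / 60 (converting L/min to L/s).
f = 1358 * 71.78 / 60
f = 97477.24 / 60
f = 1624.62 Hz

1624.62 Hz


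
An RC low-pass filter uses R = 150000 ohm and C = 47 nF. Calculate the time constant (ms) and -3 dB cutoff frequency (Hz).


Time constant: tau = R * C.
tau = 150000 * 4.70e-08 = 0.00705 s
tau = 7.05 ms
Cutoff frequency: fc = 1 / (2*pi*R*C).
fc = 1 / (2*pi*0.00705) = 22.58 Hz

tau = 7.05 ms, fc = 22.58 Hz


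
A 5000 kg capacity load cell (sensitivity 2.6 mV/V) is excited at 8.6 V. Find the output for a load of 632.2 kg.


Vout = rated_output * Vex * (load / capacity).
Vout = 2.6 * 8.6 * (632.2 / 5000)
Vout = 2.6 * 8.6 * 0.12644
Vout = 2.827 mV

2.827 mV


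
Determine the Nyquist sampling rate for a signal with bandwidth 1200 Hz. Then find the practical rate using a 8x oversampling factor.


By Nyquist theorem, fs_min = 2 * fmax.
fs_min = 2 * 1200 = 2400 Hz
Practical rate = 8 * fs_min = 8 * 2400 = 19200 Hz

fs_min = 2400 Hz, fs_practical = 19200 Hz


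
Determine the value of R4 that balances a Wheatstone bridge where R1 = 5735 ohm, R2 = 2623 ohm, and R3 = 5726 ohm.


At balance: R1*R4 = R2*R3, so R4 = R2*R3/R1.
R4 = 2623 * 5726 / 5735
R4 = 15019298 / 5735
R4 = 2618.88 ohm

2618.88 ohm


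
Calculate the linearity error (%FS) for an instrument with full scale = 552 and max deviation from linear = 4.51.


Linearity error = (max deviation / full scale) * 100%.
Linearity = (4.51 / 552) * 100
Linearity = 0.817 %FS

0.817 %FS


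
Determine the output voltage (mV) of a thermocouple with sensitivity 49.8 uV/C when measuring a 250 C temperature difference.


The thermocouple output V = sensitivity * dT.
V = 49.8 uV/C * 250 C
V = 12450.0 uV
V = 12.45 mV

12.45 mV


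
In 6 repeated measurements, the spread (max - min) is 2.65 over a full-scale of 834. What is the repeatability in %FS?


Repeatability = (spread / full scale) * 100%.
R = (2.65 / 834) * 100
R = 0.318 %FS

0.318 %FS


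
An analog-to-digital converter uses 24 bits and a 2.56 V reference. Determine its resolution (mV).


The resolution (LSB) of an ADC is Vref / 2^n.
LSB = 2.56 / 2^24
LSB = 2.56 / 16777216
LSB = 1.5e-07 V = 0.00015259 mV

0.00015259 mV


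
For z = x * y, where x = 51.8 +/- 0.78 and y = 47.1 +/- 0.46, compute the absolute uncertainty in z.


For a product z = x*y, the relative uncertainty is:
uz/z = sqrt((ux/x)^2 + (uy/y)^2)
Relative uncertainties: ux/x = 0.78/51.8 = 0.015058
uy/y = 0.46/47.1 = 0.009766
z = 51.8 * 47.1 = 2439.8
uz = 2439.8 * sqrt(0.015058^2 + 0.009766^2) = 43.789

43.789


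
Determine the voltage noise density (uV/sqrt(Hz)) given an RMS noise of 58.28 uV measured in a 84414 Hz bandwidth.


Noise spectral density = Vrms / sqrt(BW).
NSD = 58.28 / sqrt(84414)
NSD = 58.28 / 290.5409
NSD = 0.2006 uV/sqrt(Hz)

0.2006 uV/sqrt(Hz)


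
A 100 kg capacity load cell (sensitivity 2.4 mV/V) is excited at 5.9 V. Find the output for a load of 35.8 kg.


Vout = rated_output * Vex * (load / capacity).
Vout = 2.4 * 5.9 * (35.8 / 100)
Vout = 2.4 * 5.9 * 0.358
Vout = 5.069 mV

5.069 mV


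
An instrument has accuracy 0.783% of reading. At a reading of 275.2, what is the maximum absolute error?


Absolute error = (accuracy% / 100) * reading.
Error = (0.783 / 100) * 275.2
Error = 0.00783 * 275.2
Error = 2.1548

2.1548


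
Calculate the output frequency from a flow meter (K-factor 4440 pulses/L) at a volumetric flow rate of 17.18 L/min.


Frequency = K * Q / 60 (converting L/min to L/s).
f = 4440 * 17.18 / 60
f = 76279.2 / 60
f = 1271.32 Hz

1271.32 Hz


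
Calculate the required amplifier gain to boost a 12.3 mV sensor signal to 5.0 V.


Gain = Vout / Vin (converting to same units).
G = 5.0 V / 12.3 mV
G = 5000.0 mV / 12.3 mV
G = 406.5

406.5


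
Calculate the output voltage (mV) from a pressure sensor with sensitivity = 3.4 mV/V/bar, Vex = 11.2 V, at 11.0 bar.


Output = sensitivity * Vex * P.
Vout = 3.4 * 11.2 * 11.0
Vout = 38.08 * 11.0
Vout = 418.88 mV

418.88 mV


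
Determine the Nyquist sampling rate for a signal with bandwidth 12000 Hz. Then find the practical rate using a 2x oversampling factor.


By Nyquist theorem, fs_min = 2 * fmax.
fs_min = 2 * 12000 = 24000 Hz
Practical rate = 2 * fs_min = 2 * 24000 = 48000 Hz

fs_min = 24000 Hz, fs_practical = 48000 Hz


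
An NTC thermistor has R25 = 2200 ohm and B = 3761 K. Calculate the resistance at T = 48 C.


NTC thermistor equation: Rt = R25 * exp(B * (1/T - 1/T25)).
T in Kelvin: 321.15 K, T25 = 298.15 K
1/T - 1/T25 = 1/321.15 - 1/298.15 = -0.00024021
B * (1/T - 1/T25) = 3761 * -0.00024021 = -0.9034
Rt = 2200 * exp(-0.9034) = 891.4 ohm

891.4 ohm


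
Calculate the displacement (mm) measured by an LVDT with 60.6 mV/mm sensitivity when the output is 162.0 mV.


Displacement = Vout / sensitivity.
d = 162.0 / 60.6
d = 2.673 mm

2.673 mm


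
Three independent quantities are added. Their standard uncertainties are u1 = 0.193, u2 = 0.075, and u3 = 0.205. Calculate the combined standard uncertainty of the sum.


For a sum of independent quantities, uc = sqrt(u1^2 + u2^2 + u3^2).
uc = sqrt(0.193^2 + 0.075^2 + 0.205^2)
uc = sqrt(0.037249 + 0.005625 + 0.042025)
uc = 0.2914

0.2914


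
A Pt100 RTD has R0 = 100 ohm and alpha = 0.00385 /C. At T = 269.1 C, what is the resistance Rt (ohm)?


The RTD equation: Rt = R0 * (1 + alpha * T).
Rt = 100 * (1 + 0.00385 * 269.1)
Rt = 100 * (1 + 1.036035)
Rt = 100 * 2.036035
Rt = 203.603 ohm

203.603 ohm


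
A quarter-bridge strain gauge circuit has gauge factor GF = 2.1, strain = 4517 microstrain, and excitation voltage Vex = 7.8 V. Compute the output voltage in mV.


Quarter bridge output: Vout = (GF * epsilon * Vex) / 4.
Vout = (2.1 * 4517e-6 * 7.8) / 4
Vout = 0.07398846 / 4 V
Vout = 0.01849711 V = 18.4971 mV

18.4971 mV
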